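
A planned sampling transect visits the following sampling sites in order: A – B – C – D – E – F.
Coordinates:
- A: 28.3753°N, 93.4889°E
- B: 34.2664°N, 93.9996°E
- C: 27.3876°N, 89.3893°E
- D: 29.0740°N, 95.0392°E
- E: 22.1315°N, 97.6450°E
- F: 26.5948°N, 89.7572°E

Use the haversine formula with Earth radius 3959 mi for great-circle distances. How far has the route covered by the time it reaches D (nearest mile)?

1320 mi

Leg distances:
A→B: 408.2 mi  (cumulative 408.2 mi)
B→C: 548.2 mi  (cumulative 956.4 mi)
C→D: 363.1 mi  (cumulative 1319.5 mi)
Cumulative distance at D ≈ 1320 mi.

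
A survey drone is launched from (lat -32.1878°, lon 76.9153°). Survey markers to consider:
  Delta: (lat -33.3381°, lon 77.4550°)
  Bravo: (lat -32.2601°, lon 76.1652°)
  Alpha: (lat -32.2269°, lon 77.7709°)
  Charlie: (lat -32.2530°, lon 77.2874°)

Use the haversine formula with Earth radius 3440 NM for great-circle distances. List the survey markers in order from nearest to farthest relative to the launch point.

Distances from the launch point:
Charlie (lat -32.2530°, lon 77.2874°): 19.3 NM
Bravo (lat -32.2601°, lon 76.1652°): 38.3 NM
Alpha (lat -32.2269°, lon 77.7709°): 43.5 NM
Delta (lat -33.3381°, lon 77.4550°): 74.2 NM

Charlie, Bravo, Alpha, Delta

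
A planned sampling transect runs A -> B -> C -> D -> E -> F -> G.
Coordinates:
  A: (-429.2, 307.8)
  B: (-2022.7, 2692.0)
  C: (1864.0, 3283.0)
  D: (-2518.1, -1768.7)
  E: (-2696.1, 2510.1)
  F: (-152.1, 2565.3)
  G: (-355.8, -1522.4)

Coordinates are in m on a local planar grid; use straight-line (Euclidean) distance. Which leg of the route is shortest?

Leg distances:
A→B: 2867.7 m
B→C: 3931.4 m
C→D: 6687.5 m
D→E: 4282.5 m
E→F: 2544.6 m
F→G: 4092.8 m
The shortest leg is E–F at 2544.6 m.

E–F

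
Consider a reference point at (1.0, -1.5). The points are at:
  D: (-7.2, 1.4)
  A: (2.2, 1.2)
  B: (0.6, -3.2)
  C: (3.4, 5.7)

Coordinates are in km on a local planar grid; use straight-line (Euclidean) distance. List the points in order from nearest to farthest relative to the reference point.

Computing each straight-line distance from (1.0, -1.5):
B (0.6, -3.2): 1.7 km
A (2.2, 1.2): 3.0 km
C (3.4, 5.7): 7.6 km
D (-7.2, 1.4): 8.7 km

B, A, C, D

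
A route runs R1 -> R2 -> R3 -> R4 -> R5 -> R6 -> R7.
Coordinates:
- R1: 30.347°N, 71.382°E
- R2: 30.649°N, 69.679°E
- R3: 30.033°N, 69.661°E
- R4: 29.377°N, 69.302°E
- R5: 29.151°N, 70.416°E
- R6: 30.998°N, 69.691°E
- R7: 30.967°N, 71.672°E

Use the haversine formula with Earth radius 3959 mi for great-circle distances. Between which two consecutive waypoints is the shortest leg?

R2–R3

Leg distances:
R1→R2: 103.5 mi
R2→R3: 42.6 mi
R3→R4: 50.2 mi
R4→R5: 68.9 mi
R5→R6: 134.8 mi
R6→R7: 117.4 mi
The shortest leg is R2–R3 at 42.6 mi.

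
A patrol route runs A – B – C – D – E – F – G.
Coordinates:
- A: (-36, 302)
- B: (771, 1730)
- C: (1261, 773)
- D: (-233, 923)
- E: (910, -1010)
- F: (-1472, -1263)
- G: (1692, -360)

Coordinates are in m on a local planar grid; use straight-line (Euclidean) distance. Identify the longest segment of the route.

Leg distances:
A→B: 1640.3 m
B→C: 1075.2 m
C→D: 1501.5 m
D→E: 2245.6 m
E→F: 2395.4 m
F→G: 3290.3 m
The longest leg is F–G at 3290.3 m.

F–G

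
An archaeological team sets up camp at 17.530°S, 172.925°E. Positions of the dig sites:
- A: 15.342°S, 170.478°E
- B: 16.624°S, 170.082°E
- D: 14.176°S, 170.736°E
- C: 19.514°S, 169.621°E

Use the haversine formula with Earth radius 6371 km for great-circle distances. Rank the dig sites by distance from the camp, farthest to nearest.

D, C, A, B

Distances from the camp:
D 14.176°S, 170.736°E: 440.3 km
C 19.514°S, 169.621°E: 412.3 km
A 15.342°S, 170.478°E: 356.8 km
B 16.624°S, 170.082°E: 318.5 km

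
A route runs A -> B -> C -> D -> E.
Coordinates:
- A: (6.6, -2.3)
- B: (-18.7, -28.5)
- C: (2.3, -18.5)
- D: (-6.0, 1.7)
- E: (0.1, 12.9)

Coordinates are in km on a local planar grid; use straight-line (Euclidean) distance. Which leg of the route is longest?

Leg distances:
A→B: 36.4 km
B→C: 23.3 km
C→D: 21.8 km
D→E: 12.8 km
The longest leg is A–B at 36.4 km.

A–B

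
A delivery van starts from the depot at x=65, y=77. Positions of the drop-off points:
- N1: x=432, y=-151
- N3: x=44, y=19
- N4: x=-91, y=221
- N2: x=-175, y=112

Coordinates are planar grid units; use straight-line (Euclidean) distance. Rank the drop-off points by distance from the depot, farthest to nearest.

N1, N2, N4, N3

Distance from the depot at x=65, y=77 to each:
N1 x=432, y=-151: 432.1
N2 x=-175, y=112: 242.5
N4 x=-91, y=221: 212.3
N3 x=44, y=19: 61.7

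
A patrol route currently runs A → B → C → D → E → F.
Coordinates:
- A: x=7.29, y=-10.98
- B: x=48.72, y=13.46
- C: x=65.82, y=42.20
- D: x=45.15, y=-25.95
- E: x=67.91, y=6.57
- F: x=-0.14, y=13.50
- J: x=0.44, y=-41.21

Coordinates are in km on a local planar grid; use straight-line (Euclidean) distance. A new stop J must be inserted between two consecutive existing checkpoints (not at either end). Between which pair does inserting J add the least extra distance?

Added distance for inserting J between each consecutive pair:
A–B: 55.8 km
B–C: 145.5 km
C–D: 82.0 km
D–E: 90.2 km
E–F: 69.0 km
Smallest added distance is 55.8 km, inserting between A and B.

between A and B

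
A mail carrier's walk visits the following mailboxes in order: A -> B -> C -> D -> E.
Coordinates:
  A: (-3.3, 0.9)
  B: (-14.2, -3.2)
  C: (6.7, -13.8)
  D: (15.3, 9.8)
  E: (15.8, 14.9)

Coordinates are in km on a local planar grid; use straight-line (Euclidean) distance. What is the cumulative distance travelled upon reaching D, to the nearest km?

60 km

Leg distances:
A→B: 11.6 km  (cumulative 11.6 km)
B→C: 23.4 km  (cumulative 35.1 km)
C→D: 25.1 km  (cumulative 60.2 km)
Cumulative distance at D ≈ 60 km.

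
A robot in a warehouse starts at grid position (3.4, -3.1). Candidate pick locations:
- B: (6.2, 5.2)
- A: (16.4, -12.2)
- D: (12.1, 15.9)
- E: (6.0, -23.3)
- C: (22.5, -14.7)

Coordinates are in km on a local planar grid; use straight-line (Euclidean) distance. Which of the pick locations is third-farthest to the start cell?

E

Distances from the start cell ((3.4, -3.1)):
C: 22.3 km
D: 20.9 km
E: 20.4 km
A: 15.9 km
B: 8.8 km
The third-farthest is E at 20.4 km.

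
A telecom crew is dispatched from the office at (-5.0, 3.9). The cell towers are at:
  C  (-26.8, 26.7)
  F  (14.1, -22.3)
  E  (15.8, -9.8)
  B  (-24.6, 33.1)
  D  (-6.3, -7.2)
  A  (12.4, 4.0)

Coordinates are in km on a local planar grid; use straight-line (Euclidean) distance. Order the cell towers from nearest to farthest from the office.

Distances from the office:
D (-6.3, -7.2): 11.2 km
A (12.4, 4.0): 17.4 km
E (15.8, -9.8): 24.9 km
C (-26.8, 26.7): 31.5 km
F (14.1, -22.3): 32.4 km
B (-24.6, 33.1): 35.2 km

D, A, E, C, F, B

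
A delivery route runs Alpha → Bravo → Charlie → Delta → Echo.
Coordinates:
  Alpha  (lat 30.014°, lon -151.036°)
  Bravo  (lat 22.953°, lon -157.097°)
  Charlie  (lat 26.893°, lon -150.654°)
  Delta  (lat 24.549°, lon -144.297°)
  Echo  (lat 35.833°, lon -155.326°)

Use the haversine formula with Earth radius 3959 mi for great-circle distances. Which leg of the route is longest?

Leg distances:
Alpha→Bravo: 615.0 mi
Bravo→Charlie: 486.8 mi
Charlie→Delta: 427.5 mi
Delta→Echo: 1019.1 mi
The longest leg is Delta–Echo at 1019.1 mi.

Delta–Echo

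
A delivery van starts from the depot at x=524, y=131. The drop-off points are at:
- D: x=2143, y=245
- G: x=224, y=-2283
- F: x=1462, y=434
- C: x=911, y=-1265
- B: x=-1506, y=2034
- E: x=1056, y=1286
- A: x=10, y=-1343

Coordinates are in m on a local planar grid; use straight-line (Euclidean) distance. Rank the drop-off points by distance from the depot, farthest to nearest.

B, G, D, A, C, E, F

Computing each straight-line distance from x=524, y=131:
B x=-1506, y=2034: 2782.5 m
G x=224, y=-2283: 2432.6 m
D x=2143, y=245: 1623.0 m
A x=10, y=-1343: 1561.0 m
C x=911, y=-1265: 1448.6 m
E x=1056, y=1286: 1271.6 m
F x=1462, y=434: 985.7 m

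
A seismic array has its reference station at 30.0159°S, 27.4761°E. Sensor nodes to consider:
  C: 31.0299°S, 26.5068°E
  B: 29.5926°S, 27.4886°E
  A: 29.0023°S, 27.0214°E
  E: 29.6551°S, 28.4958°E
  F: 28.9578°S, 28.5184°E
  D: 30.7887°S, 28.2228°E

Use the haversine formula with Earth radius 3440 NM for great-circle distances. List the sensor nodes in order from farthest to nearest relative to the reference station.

Distances from the reference station:
F 28.9578°S, 28.5184°E: 83.7 NM
C 31.0299°S, 26.5068°E: 78.9 NM
A 29.0023°S, 27.0214°E: 65.3 NM
D 30.7887°S, 28.2228°E: 60.4 NM
E 29.6551°S, 28.4958°E: 57.4 NM
B 29.5926°S, 27.4886°E: 25.4 NM

F, C, A, D, E, B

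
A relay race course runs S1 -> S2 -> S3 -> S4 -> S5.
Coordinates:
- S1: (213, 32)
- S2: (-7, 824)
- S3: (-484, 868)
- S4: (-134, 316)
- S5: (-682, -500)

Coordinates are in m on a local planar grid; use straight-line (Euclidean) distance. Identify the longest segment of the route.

Leg distances:
S1→S2: 822.0 m
S2→S3: 479.0 m
S3→S4: 653.6 m
S4→S5: 982.9 m
The longest leg is S4–S5 at 982.9 m.

S4–S5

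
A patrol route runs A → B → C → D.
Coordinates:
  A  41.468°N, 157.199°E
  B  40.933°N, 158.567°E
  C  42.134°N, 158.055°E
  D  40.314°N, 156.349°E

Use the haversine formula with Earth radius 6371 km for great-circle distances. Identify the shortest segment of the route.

A–B

Leg distances:
A→B: 129.0 km
B→C: 140.2 km
C→D: 247.6 km
The shortest leg is A–B at 129.0 km.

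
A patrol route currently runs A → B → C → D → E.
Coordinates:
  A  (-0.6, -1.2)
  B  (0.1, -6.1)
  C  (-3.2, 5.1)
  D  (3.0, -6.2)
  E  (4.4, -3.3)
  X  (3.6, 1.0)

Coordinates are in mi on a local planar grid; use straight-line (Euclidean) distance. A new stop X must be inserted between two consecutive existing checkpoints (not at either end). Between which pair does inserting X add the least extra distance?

between C and D

Added distance for inserting X between each consecutive pair:
A–B: 7.7 mi
B–C: 4.2 mi
C–D: 2.3 mi
D–E: 8.4 mi
Smallest added distance is 2.3 mi, inserting between C and D.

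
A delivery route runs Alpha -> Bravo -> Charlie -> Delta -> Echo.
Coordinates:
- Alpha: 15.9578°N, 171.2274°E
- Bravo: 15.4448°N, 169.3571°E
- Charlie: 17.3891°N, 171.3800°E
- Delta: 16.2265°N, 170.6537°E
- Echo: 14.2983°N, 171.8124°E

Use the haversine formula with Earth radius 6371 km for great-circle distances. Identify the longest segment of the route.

Bravo–Charlie

Leg distances:
Alpha→Bravo: 208.2 km
Bravo→Charlie: 305.4 km
Charlie→Delta: 150.6 km
Delta→Echo: 247.8 km
The longest leg is Bravo–Charlie at 305.4 km.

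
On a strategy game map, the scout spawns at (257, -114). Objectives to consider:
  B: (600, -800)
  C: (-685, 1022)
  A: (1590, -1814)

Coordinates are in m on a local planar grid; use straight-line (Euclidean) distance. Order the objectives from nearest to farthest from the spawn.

Distances from the spawn:
B (600, -800): 767.0 m
C (-685, 1022): 1475.8 m
A (1590, -1814): 2160.3 m

B, C, A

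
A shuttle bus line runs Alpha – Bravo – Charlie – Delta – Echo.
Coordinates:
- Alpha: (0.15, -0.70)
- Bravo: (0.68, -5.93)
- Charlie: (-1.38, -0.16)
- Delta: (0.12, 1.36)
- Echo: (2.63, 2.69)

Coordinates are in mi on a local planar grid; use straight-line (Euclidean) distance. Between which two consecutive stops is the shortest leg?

Charlie–Delta

Leg distances:
Alpha→Bravo: 5.3 mi
Bravo→Charlie: 6.1 mi
Charlie→Delta: 2.1 mi
Delta→Echo: 2.8 mi
The shortest leg is Charlie–Delta at 2.1 mi.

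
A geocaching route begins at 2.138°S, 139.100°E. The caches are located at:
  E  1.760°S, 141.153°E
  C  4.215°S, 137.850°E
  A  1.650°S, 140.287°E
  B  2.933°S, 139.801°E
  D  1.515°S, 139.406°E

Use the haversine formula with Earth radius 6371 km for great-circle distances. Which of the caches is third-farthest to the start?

A

Distances from the start (2.138°S, 139.100°E):
C: 269.4 km
E: 232.0 km
A: 142.6 km
B: 117.8 km
D: 77.2 km
The third-farthest is A at 142.6 km.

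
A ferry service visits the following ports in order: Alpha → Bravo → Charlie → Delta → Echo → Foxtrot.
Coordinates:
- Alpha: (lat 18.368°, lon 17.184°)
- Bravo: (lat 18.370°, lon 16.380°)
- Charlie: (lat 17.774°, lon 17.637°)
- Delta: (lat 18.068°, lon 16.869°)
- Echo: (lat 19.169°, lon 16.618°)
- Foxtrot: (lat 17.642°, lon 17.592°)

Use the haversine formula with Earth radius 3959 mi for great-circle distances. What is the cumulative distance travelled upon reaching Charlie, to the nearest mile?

145 mi

Leg distances:
Alpha→Bravo: 52.7 mi  (cumulative 52.7 mi)
Bravo→Charlie: 92.3 mi  (cumulative 145.0 mi)
Cumulative distance at Charlie ≈ 145 mi.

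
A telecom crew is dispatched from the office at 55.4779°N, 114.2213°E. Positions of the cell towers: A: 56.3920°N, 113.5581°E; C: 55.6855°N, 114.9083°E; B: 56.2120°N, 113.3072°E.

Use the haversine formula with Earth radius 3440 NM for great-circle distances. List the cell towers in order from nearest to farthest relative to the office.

C, B, A

Computing each great-circle distance from 55.4779°N, 114.2213°E:
C 55.6855°N, 114.9083°E: 26.4 NM
B 56.2120°N, 113.3072°E: 53.8 NM
A 56.3920°N, 113.5581°E: 59.2 NM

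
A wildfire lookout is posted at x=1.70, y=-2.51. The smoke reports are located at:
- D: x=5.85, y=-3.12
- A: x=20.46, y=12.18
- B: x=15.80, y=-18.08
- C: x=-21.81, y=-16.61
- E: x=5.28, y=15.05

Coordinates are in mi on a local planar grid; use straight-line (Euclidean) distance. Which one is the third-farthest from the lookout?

B

Distances from the lookout (x=1.70, y=-2.51):
C: 27.4 mi
A: 23.8 mi
B: 21.0 mi
E: 17.9 mi
D: 4.2 mi
The third-farthest is B at 21.0 mi.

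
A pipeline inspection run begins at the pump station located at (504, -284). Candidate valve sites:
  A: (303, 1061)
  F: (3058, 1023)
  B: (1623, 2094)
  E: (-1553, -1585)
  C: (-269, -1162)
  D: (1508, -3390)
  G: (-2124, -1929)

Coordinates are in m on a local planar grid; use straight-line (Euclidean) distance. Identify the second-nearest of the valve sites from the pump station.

Distance to each, sorted:
C: 1169.8 m
A: 1359.9 m
E: 2433.9 m
B: 2628.1 m
F: 2869.0 m
G: 3100.4 m
D: 3264.2 m
The second-nearest is A at 1359.9 m.

A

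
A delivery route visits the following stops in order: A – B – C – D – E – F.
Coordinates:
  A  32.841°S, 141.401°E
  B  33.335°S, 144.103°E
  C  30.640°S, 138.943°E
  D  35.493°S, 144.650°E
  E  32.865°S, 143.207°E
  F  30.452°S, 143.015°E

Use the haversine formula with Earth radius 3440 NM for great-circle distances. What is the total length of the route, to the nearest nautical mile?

1175 NM

Leg distances:
A→B: 139.1 NM  (cumulative 139.1 NM)
B→C: 308.5 NM  (cumulative 447.6 NM)
C→D: 408.9 NM  (cumulative 856.6 NM)
D→E: 173.3 NM  (cumulative 1029.9 NM)
E→F: 145.2 NM  (cumulative 1175.1 NM)
Total route length ≈ 1175 NM.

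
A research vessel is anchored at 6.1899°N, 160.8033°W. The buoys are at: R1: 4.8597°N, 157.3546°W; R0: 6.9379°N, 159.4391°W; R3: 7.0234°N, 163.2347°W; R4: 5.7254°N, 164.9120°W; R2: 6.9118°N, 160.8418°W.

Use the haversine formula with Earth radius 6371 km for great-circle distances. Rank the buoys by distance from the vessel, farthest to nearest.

R4, R1, R3, R0, R2

Computing each great-circle distance from 6.1899°N, 160.8033°W:
R4 5.7254°N, 164.9120°W: 457.3 km
R1 4.8597°N, 157.3546°W: 409.3 km
R3 7.0234°N, 163.2347°W: 284.1 km
R0 6.9379°N, 159.4391°W: 172.1 km
R2 6.9118°N, 160.8418°W: 80.4 km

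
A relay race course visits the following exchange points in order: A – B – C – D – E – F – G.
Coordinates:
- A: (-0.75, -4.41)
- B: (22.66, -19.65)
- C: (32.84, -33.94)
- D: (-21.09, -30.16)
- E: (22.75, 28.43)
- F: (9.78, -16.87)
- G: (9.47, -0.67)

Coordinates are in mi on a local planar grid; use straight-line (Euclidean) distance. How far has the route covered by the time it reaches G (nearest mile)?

236 mi

Leg distances:
A→B: 27.9 mi  (cumulative 27.9 mi)
B→C: 17.5 mi  (cumulative 45.5 mi)
C→D: 54.1 mi  (cumulative 99.5 mi)
D→E: 73.2 mi  (cumulative 172.7 mi)
E→F: 47.1 mi  (cumulative 219.8 mi)
F→G: 16.2 mi  (cumulative 236.0 mi)
Cumulative distance at G ≈ 236 mi.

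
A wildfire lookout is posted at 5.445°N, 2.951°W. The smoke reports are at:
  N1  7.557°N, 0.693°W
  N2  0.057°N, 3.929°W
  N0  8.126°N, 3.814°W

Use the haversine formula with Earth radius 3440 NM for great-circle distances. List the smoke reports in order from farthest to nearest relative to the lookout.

N2, N1, N0

Distances from the lookout:
N2 0.057°N, 3.929°W: 328.8 NM
N1 7.557°N, 0.693°W: 185.0 NM
N0 8.126°N, 3.814°W: 169.0 NM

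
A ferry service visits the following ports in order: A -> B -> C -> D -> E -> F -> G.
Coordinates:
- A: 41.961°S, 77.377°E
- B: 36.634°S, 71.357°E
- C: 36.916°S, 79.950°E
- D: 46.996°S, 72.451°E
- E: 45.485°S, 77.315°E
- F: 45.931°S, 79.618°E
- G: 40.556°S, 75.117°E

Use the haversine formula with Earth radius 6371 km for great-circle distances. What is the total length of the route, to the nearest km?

Leg distances:
A→B: 786.5 km  (cumulative 786.5 km)
B→C: 765.7 km  (cumulative 1552.2 km)
C→D: 1279.5 km  (cumulative 2831.7 km)
D→E: 410.0 km  (cumulative 3241.7 km)
E→F: 185.6 km  (cumulative 3427.3 km)
F→G: 699.8 km  (cumulative 4127.1 km)
Total route length ≈ 4127 km.

4127 km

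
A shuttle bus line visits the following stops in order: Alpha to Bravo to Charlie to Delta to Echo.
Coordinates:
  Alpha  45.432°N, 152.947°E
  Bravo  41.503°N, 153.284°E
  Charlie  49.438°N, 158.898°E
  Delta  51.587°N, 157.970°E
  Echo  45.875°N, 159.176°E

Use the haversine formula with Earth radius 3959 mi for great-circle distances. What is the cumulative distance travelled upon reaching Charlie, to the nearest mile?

Leg distances:
Alpha→Bravo: 272.0 mi  (cumulative 272.0 mi)
Bravo→Charlie: 611.6 mi  (cumulative 883.7 mi)
Cumulative distance at Charlie ≈ 884 mi.

884 mi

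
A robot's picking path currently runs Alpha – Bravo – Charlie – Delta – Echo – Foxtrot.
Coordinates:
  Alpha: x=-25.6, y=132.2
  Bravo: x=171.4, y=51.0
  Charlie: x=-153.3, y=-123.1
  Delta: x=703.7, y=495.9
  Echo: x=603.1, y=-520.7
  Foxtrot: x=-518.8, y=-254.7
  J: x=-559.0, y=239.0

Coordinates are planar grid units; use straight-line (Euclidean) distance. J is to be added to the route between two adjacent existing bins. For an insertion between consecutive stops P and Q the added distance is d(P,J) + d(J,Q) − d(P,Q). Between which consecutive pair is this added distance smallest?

between Echo and Foxtrot

Added distance for inserting J between each consecutive pair:
Alpha–Bravo: 1085.1
Bravo–Charlie: 929.6
Charlie–Delta: 775.2
Delta–Echo: 1655.4
Echo–Foxtrot: 730.7
Smallest added distance is 730.7, inserting between Echo and Foxtrot.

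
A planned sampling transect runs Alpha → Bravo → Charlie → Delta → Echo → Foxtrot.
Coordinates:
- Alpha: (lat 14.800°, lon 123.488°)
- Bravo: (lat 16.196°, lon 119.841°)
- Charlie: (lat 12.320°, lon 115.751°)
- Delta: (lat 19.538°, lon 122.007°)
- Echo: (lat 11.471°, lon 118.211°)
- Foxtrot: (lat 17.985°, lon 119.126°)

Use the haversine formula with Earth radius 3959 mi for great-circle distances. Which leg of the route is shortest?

Leg distances:
Alpha→Bravo: 261.3 mi
Bravo→Charlie: 383.0 mi
Charlie→Delta: 649.0 mi
Delta→Echo: 611.9 mi
Echo→Foxtrot: 454.2 mi
The shortest leg is Alpha–Bravo at 261.3 mi.

Alpha–Bravo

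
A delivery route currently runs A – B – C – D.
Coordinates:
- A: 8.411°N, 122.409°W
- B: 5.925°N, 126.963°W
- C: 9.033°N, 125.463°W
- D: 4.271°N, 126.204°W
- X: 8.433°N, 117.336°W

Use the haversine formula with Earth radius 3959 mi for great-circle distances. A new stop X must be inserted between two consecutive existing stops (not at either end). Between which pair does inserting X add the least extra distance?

Added distance for inserting X between each consecutive pair:
A–B: 672.7 mi
B–C: 1000.8 mi
C–D: 897.0 mi
Smallest added distance is 672.7 mi, inserting between A and B.

between A and B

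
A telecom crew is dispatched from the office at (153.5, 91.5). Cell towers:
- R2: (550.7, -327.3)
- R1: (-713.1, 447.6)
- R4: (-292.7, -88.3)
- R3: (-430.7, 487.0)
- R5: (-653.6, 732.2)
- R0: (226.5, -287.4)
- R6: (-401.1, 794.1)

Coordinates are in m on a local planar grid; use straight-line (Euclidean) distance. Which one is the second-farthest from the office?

R1

Distances from the office ((153.5, 91.5)):
R5: 1030.5 m
R1: 936.9 m
R6: 895.1 m
R3: 705.5 m
R2: 577.2 m
R4: 481.1 m
R0: 385.9 m
The second-farthest is R1 at 936.9 m.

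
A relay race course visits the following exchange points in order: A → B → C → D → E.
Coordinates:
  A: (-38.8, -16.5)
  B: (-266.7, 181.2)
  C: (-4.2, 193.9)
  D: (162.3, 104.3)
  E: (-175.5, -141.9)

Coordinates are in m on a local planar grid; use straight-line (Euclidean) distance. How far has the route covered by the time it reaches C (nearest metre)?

565 m

Leg distances:
A→B: 301.7 m  (cumulative 301.7 m)
B→C: 262.8 m  (cumulative 564.5 m)
Cumulative distance at C ≈ 565 m.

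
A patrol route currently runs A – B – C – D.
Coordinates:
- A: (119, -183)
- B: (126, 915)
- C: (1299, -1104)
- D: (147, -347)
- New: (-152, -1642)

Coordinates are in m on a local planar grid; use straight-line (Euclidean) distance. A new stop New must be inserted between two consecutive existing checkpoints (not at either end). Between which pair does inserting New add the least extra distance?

Added distance for inserting New between each consecutive pair:
A–B: 2958.0 m
B–C: 1784.6 m
C–D: 1498.1 m
Smallest added distance is 1498.1 m, inserting between C and D.

between C and D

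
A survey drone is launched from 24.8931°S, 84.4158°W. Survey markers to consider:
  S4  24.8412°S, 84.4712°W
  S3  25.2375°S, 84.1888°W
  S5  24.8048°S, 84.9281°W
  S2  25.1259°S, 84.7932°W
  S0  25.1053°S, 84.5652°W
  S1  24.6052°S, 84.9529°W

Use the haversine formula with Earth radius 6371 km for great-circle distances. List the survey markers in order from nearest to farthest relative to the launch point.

Distance from the launch point at 24.8931°S, 84.4158°W to each:
S4 24.8412°S, 84.4712°W: 8.0 km
S0 25.1053°S, 84.5652°W: 28.0 km
S3 25.2375°S, 84.1888°W: 44.6 km
S2 25.1259°S, 84.7932°W: 46.0 km
S5 24.8048°S, 84.9281°W: 52.6 km
S1 24.6052°S, 84.9529°W: 63.0 km

S4, S0, S3, S2, S5, S1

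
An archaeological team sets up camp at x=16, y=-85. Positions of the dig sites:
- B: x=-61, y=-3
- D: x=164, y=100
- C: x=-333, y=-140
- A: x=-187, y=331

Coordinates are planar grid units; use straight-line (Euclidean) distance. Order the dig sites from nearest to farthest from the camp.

Distance from the camp at x=16, y=-85 to each:
B x=-61, y=-3: 112.5
D x=164, y=100: 236.9
C x=-333, y=-140: 353.3
A x=-187, y=331: 462.9

B, D, C, A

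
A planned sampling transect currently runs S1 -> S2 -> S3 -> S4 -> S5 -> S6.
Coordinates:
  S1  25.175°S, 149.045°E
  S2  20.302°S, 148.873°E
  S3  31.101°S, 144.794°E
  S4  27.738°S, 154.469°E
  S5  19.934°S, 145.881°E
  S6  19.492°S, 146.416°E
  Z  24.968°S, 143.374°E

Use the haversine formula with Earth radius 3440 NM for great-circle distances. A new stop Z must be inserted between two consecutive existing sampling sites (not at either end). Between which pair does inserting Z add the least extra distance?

between S2 and S3

Added distance for inserting Z between each consecutive pair:
S1–S2: 429.7 NM
S2–S3: 104.9 NM
S3–S4: 450.7 NM
S4–S5: 287.7 NM
S5–S6: 662.1 NM
Smallest added distance is 104.9 NM, inserting between S2 and S3.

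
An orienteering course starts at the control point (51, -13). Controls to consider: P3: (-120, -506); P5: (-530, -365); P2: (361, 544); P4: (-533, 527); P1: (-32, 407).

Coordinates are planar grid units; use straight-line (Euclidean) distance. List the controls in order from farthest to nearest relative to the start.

P4, P5, P2, P3, P1

Distances from the start:
P4 (-533, 527): 795.4
P5 (-530, -365): 679.3
P2 (361, 544): 637.5
P3 (-120, -506): 521.8
P1 (-32, 407): 428.1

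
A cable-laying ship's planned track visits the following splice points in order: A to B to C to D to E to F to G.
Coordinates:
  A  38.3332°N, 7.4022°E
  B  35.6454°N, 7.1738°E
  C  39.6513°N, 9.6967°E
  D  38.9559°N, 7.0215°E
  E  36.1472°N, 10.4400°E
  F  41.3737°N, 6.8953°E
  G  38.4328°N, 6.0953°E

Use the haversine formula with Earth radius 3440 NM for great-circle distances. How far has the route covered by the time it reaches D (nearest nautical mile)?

Leg distances:
A→B: 161.7 NM  (cumulative 161.7 NM)
B→C: 268.7 NM  (cumulative 430.5 NM)
C→D: 131.1 NM  (cumulative 561.6 NM)
Cumulative distance at D ≈ 562 NM.

562 NM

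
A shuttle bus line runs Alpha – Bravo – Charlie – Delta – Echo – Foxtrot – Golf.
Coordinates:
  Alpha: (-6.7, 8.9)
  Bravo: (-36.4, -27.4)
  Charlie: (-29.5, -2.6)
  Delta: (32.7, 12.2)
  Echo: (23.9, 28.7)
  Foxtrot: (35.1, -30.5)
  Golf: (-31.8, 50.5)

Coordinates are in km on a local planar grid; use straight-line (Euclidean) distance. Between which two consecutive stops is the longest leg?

Leg distances:
Alpha→Bravo: 46.9 km
Bravo→Charlie: 25.7 km
Charlie→Delta: 63.9 km
Delta→Echo: 18.7 km
Echo→Foxtrot: 60.3 km
Foxtrot→Golf: 105.1 km
The longest leg is Foxtrot–Golf at 105.1 km.

Foxtrot–Golf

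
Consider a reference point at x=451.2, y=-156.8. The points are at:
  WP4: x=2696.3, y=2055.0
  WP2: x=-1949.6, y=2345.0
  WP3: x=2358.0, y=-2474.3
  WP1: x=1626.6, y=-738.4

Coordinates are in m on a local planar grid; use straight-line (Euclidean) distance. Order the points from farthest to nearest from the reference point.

Distances from the reference point:
WP2 x=-1949.6, y=2345.0: 3467.4 m
WP4 x=2696.3, y=2055.0: 3151.6 m
WP3 x=2358.0, y=-2474.3: 3001.1 m
WP1 x=1626.6, y=-738.4: 1311.4 m

WP2, WP4, WP3, WP1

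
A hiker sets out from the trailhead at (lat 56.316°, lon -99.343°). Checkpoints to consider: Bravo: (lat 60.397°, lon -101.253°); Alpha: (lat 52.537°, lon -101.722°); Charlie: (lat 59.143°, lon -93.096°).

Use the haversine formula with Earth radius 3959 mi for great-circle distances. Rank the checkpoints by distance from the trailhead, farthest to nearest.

Distances from the trailhead:
Charlie (lat 59.143°, lon -93.096°): 301.9 mi
Bravo (lat 60.397°, lon -101.253°): 290.3 mi
Alpha (lat 52.537°, lon -101.722°): 278.0 mi

Charlie, Bravo, Alpha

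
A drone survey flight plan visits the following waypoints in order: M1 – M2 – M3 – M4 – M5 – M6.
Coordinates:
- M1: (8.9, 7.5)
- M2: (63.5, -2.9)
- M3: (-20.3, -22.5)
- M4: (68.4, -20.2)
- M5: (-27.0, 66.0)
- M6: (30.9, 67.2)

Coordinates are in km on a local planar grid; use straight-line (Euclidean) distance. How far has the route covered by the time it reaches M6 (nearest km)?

Leg distances:
M1→M2: 55.6 km  (cumulative 55.6 km)
M2→M3: 86.1 km  (cumulative 141.6 km)
M3→M4: 88.7 km  (cumulative 230.4 km)
M4→M5: 128.6 km  (cumulative 358.9 km)
M5→M6: 57.9 km  (cumulative 416.9 km)
Cumulative distance at M6 ≈ 417 km.

417 km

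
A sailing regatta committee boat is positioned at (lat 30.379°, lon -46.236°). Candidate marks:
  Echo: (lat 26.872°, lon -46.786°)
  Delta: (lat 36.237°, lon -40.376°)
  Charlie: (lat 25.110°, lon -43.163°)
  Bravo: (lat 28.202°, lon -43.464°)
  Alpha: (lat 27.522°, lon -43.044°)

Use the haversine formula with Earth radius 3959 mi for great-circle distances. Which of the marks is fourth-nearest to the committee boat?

Charlie

Distances from the committee boat ((lat 30.379°, lon -46.236°)):
Bravo: 224.8 mi
Echo: 244.6 mi
Alpha: 276.0 mi
Charlie: 409.7 mi
Delta: 527.3 mi
The fourth-nearest is Charlie at 409.7 mi.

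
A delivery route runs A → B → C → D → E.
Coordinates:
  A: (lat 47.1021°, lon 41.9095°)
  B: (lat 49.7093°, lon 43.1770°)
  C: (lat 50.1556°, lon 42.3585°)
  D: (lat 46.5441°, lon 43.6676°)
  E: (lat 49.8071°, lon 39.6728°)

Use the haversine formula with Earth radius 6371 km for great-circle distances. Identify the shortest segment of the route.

Leg distances:
A→B: 304.6 km
B→C: 76.8 km
C→D: 413.1 km
D→E: 468.2 km
The shortest leg is B–C at 76.8 km.

B–C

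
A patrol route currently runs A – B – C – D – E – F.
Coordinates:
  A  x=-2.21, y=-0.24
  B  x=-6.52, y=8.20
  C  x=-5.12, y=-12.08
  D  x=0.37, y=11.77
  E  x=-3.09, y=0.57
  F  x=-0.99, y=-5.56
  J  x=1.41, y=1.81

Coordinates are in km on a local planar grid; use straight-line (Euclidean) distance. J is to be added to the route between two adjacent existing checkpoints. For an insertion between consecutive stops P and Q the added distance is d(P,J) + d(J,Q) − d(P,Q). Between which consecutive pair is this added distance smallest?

Added distance for inserting J between each consecutive pair:
A–B: 4.9 km
B–C: 5.2 km
C–D: 0.9 km
D–E: 3.0 km
E–F: 5.9 km
Smallest added distance is 0.9 km, inserting between C and D.

between C and D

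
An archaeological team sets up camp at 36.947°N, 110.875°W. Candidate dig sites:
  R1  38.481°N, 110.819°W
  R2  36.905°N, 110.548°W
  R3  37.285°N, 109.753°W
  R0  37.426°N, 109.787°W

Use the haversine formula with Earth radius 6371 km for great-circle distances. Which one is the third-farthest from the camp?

R3

Distance to each, sorted:
R1: 170.6 km
R0: 110.1 km
R3: 106.3 km
R2: 29.4 km
The third-farthest is R3 at 106.3 km.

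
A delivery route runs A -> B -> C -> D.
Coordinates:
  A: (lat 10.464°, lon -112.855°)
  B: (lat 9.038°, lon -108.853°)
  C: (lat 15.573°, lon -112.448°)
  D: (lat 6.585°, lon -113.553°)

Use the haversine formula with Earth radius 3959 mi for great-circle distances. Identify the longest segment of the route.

Leg distances:
A→B: 289.8 mi
B→C: 512.6 mi
C→D: 625.5 mi
The longest leg is C–D at 625.5 mi.

C–D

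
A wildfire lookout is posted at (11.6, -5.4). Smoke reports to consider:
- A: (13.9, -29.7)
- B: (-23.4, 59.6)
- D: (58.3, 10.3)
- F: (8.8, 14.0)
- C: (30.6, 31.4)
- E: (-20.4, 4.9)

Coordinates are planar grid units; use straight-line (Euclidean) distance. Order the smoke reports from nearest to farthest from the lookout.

F, A, E, C, D, B

Distance from the lookout at (11.6, -5.4) to each:
F (8.8, 14.0): 19.6
A (13.9, -29.7): 24.4
E (-20.4, 4.9): 33.6
C (30.6, 31.4): 41.4
D (58.3, 10.3): 49.3
B (-23.4, 59.6): 73.8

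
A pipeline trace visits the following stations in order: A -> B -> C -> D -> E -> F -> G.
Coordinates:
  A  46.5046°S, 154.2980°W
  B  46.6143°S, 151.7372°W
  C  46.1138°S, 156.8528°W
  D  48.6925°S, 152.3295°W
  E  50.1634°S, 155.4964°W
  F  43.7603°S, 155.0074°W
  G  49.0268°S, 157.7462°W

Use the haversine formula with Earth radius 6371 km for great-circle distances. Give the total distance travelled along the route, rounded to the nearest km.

2654 km

Leg distances:
A→B: 196.2 km  (cumulative 196.2 km)
B→C: 396.4 km  (cumulative 592.6 km)
C→D: 445.0 km  (cumulative 1037.5 km)
D→E: 281.4 km  (cumulative 1318.9 km)
E→F: 713.0 km  (cumulative 2031.9 km)
F→G: 622.0 km  (cumulative 2653.9 km)
Total route length ≈ 2654 km.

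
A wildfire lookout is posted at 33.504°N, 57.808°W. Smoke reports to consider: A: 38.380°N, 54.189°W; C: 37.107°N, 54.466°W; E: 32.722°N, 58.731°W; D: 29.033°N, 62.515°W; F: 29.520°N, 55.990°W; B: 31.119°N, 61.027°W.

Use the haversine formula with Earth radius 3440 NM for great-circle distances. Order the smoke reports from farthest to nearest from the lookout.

D, A, C, F, B, E

Computing each great-circle distance from 33.504°N, 57.808°W:
D 29.033°N, 62.515°W: 361.0 NM
A 38.380°N, 54.189°W: 341.5 NM
C 37.107°N, 54.466°W: 271.3 NM
F 29.520°N, 55.990°W: 256.6 NM
B 31.119°N, 61.027°W: 217.2 NM
E 32.722°N, 58.731°W: 66.0 NM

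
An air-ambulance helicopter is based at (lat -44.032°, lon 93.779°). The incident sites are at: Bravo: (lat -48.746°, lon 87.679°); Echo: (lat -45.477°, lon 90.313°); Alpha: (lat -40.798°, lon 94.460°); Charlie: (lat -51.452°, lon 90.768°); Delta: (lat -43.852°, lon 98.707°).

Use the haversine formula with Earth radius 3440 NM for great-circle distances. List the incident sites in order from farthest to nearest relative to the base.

Distances from the base:
Charlie (lat -51.452°, lon 90.768°): 461.7 NM
Bravo (lat -48.746°, lon 87.679°): 379.1 NM
Delta (lat -43.852°, lon 98.707°): 213.3 NM
Alpha (lat -40.798°, lon 94.460°): 196.5 NM
Echo (lat -45.477°, lon 90.313°): 171.3 NM

Charlie, Bravo, Delta, Alpha, Echo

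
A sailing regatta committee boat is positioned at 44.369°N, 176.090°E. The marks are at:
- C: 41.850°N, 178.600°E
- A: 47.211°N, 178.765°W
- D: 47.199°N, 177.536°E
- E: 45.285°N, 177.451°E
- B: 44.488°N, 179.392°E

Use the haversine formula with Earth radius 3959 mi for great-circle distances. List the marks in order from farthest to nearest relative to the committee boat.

A, C, D, B, E

Distance from the committee boat at 44.369°N, 176.090°E to each:
A 47.211°N, 178.765°W: 316.1 mi
C 41.850°N, 178.600°E: 215.2 mi
D 47.199°N, 177.536°E: 207.6 mi
B 44.488°N, 179.392°E: 163.1 mi
E 45.285°N, 177.451°E: 91.9 mi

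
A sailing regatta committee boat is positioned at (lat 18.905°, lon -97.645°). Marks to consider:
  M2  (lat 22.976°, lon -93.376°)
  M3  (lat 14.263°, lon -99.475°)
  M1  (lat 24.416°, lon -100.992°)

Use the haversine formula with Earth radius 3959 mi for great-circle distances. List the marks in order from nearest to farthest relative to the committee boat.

Distances from the committee boat:
M3 (lat 14.263°, lon -99.475°): 342.9 mi
M2 (lat 22.976°, lon -93.376°): 393.7 mi
M1 (lat 24.416°, lon -100.992°): 437.2 mi

M3, M2, M1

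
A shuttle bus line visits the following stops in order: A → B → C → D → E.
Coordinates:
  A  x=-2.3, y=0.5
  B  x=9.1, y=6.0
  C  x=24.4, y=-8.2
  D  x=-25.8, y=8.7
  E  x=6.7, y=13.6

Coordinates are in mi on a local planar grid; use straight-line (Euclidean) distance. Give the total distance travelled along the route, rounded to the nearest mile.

119 mi

Leg distances:
A→B: 12.7 mi  (cumulative 12.7 mi)
B→C: 20.9 mi  (cumulative 33.5 mi)
C→D: 53.0 mi  (cumulative 86.5 mi)
D→E: 32.9 mi  (cumulative 119.4 mi)
Total route length ≈ 119 mi.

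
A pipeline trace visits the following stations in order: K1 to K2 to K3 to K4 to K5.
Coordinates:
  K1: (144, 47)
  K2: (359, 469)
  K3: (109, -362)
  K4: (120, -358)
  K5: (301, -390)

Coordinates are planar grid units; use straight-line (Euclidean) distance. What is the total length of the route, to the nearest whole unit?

Leg distances:
K1→K2: 473.6  (cumulative 473.6)
K2→K3: 867.8  (cumulative 1341.4)
K3→K4: 11.7  (cumulative 1353.1)
K4→K5: 183.8  (cumulative 1536.9)
Total route length ≈ 1537.

1537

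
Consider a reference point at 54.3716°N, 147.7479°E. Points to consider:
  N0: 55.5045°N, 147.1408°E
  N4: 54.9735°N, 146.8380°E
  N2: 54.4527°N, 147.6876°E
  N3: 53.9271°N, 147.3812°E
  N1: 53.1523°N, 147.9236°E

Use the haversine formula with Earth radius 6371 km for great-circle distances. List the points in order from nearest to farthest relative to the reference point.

N2, N3, N4, N0, N1

Distance from the reference point at 54.3716°N, 147.7479°E to each:
N2 54.4527°N, 147.6876°E: 9.8 km
N3 53.9271°N, 147.3812°E: 54.9 km
N4 54.9735°N, 146.8380°E: 88.9 km
N0 55.5045°N, 147.1408°E: 131.8 km
N1 53.1523°N, 147.9236°E: 136.1 km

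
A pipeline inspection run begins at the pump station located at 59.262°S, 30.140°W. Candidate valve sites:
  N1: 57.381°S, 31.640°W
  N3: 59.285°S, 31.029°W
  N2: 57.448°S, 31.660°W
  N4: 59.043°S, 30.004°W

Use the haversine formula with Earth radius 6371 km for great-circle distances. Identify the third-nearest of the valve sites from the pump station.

N2

Distance to each, sorted:
N4: 25.6 km
N3: 50.6 km
N2: 220.3 km
N1: 226.7 km
The third-nearest is N2 at 220.3 km.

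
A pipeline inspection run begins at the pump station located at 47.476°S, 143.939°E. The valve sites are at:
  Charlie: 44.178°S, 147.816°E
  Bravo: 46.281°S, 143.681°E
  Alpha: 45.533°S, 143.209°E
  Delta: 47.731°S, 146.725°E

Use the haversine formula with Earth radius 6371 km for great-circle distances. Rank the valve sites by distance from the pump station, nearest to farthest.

Bravo, Delta, Alpha, Charlie

Distances from the pump station:
Bravo 46.281°S, 143.681°E: 134.3 km
Delta 47.731°S, 146.725°E: 210.8 km
Alpha 45.533°S, 143.209°E: 223.2 km
Charlie 44.178°S, 147.816°E: 473.9 km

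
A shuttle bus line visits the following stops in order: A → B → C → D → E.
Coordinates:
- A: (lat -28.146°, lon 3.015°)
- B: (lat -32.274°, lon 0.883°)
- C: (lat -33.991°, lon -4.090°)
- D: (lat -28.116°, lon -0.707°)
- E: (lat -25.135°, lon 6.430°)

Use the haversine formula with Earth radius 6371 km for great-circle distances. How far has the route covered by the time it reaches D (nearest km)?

1732 km

Leg distances:
A→B: 502.6 km  (cumulative 502.6 km)
B→C: 500.8 km  (cumulative 1003.4 km)
C→D: 728.3 km  (cumulative 1731.7 km)
Cumulative distance at D ≈ 1732 km.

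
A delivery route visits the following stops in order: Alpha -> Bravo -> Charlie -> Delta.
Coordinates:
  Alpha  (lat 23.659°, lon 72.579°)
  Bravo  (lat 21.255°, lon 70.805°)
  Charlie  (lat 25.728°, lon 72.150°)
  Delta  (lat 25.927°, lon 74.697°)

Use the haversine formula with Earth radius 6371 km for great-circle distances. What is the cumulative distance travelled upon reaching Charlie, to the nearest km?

Leg distances:
Alpha→Bravo: 323.5 km  (cumulative 323.5 km)
Bravo→Charlie: 515.9 km  (cumulative 839.5 km)
Cumulative distance at Charlie ≈ 839 km.

839 km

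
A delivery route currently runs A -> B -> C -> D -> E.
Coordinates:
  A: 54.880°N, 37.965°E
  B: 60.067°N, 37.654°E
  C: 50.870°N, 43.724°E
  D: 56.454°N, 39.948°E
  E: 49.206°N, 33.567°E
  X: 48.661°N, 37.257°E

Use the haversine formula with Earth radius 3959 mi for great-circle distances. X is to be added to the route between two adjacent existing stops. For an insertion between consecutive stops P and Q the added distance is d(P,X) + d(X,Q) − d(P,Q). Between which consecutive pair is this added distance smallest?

between D and E

Added distance for inserting X between each consecutive pair:
A–B: 860.5 mi
B–C: 436.8 mi
C–D: 460.9 mi
D–E: 155.1 mi
Smallest added distance is 155.1 mi, inserting between D and E.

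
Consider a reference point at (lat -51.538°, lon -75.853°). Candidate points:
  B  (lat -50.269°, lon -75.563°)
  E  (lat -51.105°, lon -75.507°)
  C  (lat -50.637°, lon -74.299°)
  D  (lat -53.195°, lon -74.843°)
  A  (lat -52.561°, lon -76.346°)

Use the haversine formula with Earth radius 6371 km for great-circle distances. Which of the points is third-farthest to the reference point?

B

Distance to each, sorted:
D: 196.6 km
C: 147.7 km
B: 142.6 km
A: 118.6 km
E: 53.8 km
The third-farthest is B at 142.6 km.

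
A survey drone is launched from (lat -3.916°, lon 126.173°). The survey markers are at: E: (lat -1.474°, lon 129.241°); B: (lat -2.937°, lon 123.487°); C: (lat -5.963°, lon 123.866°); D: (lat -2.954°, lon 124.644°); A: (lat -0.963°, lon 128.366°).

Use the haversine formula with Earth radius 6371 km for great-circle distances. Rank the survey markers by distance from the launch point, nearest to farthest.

D, B, C, A, E

Distances from the launch point:
D (lat -2.954°, lon 124.644°): 200.6 km
B (lat -2.937°, lon 123.487°): 317.4 km
C (lat -5.963°, lon 123.866°): 342.2 km
A (lat -0.963°, lon 128.366°): 408.9 km
E (lat -1.474°, lon 129.241°): 435.7 km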